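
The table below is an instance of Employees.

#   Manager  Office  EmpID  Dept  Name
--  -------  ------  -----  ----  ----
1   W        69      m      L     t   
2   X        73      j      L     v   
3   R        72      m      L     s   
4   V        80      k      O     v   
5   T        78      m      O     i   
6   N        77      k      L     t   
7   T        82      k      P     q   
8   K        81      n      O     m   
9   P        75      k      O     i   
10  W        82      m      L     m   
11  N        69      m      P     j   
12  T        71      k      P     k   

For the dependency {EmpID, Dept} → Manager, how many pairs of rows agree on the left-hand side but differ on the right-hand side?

3

(EmpID=m, Dept=L): violating pairs (1,3), (3,10) — 2 pairs.
(EmpID=k, Dept=O): violating pairs (4,9) — 1 pair.
(EmpID=k, Dept=P): all 2 rows agree on Manager — 0 pairs.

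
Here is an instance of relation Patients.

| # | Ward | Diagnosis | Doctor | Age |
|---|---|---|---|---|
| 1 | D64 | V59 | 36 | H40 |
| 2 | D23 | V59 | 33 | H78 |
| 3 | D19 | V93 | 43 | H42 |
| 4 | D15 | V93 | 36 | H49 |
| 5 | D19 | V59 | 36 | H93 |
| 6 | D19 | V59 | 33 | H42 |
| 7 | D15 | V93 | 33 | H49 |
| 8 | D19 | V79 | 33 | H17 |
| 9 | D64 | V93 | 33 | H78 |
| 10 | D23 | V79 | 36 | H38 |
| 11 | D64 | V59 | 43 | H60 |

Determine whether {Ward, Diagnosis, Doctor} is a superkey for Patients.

Yes

All 11 rows have distinct {Ward, Diagnosis, Doctor} values, so {Ward, Diagnosis, Doctor} → (all attributes) holds and {Ward, Diagnosis, Doctor} is a superkey.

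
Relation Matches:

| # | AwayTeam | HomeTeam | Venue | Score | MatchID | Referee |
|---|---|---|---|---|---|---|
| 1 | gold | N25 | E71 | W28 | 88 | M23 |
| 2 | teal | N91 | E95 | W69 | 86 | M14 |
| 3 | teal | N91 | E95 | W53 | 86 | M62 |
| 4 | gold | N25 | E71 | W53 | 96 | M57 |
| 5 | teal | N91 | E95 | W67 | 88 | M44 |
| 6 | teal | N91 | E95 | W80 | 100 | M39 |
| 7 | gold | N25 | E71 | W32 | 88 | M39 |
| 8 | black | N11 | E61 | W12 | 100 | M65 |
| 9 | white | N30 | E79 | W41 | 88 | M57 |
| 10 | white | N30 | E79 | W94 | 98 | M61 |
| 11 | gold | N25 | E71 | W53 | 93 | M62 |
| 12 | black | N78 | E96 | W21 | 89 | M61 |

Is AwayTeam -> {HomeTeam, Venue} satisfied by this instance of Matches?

AwayTeam=gold: rows 1, 4, 7, 11 → {HomeTeam,Venue} = (N25, E71), (N25, E71), (N25, E71), (N25, E71) ✓
AwayTeam=teal: rows 2, 3, 5, 6 → {HomeTeam,Venue} = (N91, E95), (N91, E95), (N91, E95), (N91, E95) ✓
AwayTeam=black: rows 8, 12 → {HomeTeam,Venue} takes values {(N11, E61), (N78, E96)} — violation
AwayTeam=white: rows 9, 10 → {HomeTeam,Venue} = (N30, E79), (N30, E79) ✓
Two rows agree on AwayTeam but differ on {HomeTeam, Venue}, so AwayTeam -> {HomeTeam, Venue} does not hold.

No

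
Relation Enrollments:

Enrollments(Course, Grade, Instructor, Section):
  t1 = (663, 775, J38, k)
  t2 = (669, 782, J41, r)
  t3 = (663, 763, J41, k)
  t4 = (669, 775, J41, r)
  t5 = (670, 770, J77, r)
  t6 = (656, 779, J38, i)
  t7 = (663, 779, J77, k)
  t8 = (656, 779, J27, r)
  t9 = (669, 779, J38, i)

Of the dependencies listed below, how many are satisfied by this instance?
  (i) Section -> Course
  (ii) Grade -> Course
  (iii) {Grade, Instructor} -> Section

(i) Section -> Course: Section=r: rows 2, 4, 5, 8 → Course takes values {669, 670, 656} — violation; Section=i: rows 6, 9 → Course takes values {656, 669} — violation — fails.
(ii) Grade -> Course: Grade=775: rows 1, 4 → Course takes values {663, 669} — violation; Grade=779: rows 6, 7, 8, 9 → Course takes values {656, 663, 669} — violation — fails.
(iii) {Grade, Instructor} -> Section: every LHS value maps to a single RHS value — holds.
1 of the 3 dependencies holds.

1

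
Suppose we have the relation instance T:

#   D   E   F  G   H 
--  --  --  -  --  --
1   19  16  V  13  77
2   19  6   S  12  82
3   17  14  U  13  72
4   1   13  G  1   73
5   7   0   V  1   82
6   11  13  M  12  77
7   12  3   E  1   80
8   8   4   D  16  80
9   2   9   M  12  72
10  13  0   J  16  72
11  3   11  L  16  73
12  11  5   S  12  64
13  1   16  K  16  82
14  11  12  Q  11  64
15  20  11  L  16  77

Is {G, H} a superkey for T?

All 15 rows have distinct {G, H} values, so {G, H} → (all attributes) holds and {G, H} is a superkey.

Yes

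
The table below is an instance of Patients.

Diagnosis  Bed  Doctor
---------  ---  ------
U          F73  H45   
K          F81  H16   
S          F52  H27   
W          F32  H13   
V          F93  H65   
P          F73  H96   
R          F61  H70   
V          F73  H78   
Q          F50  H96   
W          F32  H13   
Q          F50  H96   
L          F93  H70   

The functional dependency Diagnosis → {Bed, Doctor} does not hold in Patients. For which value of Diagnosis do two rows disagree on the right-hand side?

Diagnosis=U: 1 row → {Bed,Doctor} = (F73, H45) ✓
Diagnosis=K: 1 row → {Bed,Doctor} = (F81, H16) ✓
Diagnosis=S: 1 row → {Bed,Doctor} = (F52, H27) ✓
Diagnosis=W: 2 rows → {Bed,Doctor} = (F32, H13), (F32, H13) ✓
Diagnosis=V: 2 rows → {Bed,Doctor} takes values {(F93, H65), (F73, H78)} — violation
Diagnosis=P: 1 row → {Bed,Doctor} = (F73, H96) ✓
Diagnosis=R: 1 row → {Bed,Doctor} = (F61, H70) ✓
Diagnosis=Q: 2 rows → {Bed,Doctor} = (F50, H96), (F50, H96) ✓
Diagnosis=L: 1 row → {Bed,Doctor} = (F93, H70) ✓
The only Diagnosis value with inconsistent RHS is Diagnosis=V.

V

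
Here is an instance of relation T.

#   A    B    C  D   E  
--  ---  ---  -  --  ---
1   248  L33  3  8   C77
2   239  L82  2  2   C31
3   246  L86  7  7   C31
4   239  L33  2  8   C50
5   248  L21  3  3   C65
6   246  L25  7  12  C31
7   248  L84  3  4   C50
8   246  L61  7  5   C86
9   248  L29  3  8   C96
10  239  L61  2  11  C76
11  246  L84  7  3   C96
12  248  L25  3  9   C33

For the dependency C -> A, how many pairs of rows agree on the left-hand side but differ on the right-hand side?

C=3: all 5 rows agree on A — 0 pairs.
C=2: all 3 rows agree on A — 0 pairs.
C=7: all 4 rows agree on A — 0 pairs.

0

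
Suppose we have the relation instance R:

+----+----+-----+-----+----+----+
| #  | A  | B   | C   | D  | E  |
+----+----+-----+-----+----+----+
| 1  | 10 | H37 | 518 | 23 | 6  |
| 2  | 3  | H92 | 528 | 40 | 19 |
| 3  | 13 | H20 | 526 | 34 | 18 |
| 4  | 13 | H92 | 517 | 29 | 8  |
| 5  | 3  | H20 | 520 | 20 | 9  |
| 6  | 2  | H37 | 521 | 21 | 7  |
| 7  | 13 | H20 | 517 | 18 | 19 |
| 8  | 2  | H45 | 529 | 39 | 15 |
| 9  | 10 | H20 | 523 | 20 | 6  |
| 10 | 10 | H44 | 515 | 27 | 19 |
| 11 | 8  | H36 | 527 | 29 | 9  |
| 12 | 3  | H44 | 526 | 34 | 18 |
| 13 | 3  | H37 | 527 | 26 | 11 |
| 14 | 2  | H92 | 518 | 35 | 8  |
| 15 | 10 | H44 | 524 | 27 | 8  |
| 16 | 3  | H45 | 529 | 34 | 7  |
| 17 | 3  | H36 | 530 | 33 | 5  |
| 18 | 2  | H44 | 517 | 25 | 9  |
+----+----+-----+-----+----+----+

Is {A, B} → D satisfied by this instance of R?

(A=10, B=H37): row 1 → D = 23 ✓
(A=3, B=H92): row 2 → D = 40 ✓
(A=13, B=H20): rows 3, 7 → D takes values {34, 18} — violation
(A=13, B=H92): row 4 → D = 29 ✓
(A=3, B=H20): row 5 → D = 20 ✓
(A=2, B=H37): row 6 → D = 21 ✓
(A=2, B=H45): row 8 → D = 39 ✓
(A=10, B=H20): row 9 → D = 20 ✓
(A=10, B=H44): rows 10, 15 → D = 27, 27 ✓
(A=8, B=H36): row 11 → D = 29 ✓
(A=3, B=H44): row 12 → D = 34 ✓
(A=3, B=H37): row 13 → D = 26 ✓
(A=2, B=H92): row 14 → D = 35 ✓
(A=3, B=H45): row 16 → D = 34 ✓
(A=3, B=H36): row 17 → D = 33 ✓
(A=2, B=H44): row 18 → D = 25 ✓
Two rows agree on {A, B} but differ on D, so {A, B} → D does not hold.

No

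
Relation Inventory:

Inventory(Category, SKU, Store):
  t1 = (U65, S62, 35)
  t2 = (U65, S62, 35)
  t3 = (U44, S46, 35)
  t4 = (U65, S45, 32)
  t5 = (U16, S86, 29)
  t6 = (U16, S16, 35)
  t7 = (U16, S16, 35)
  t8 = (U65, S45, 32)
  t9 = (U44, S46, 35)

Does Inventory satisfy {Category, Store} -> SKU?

Yes

(Category=U65, Store=35): rows 1, 2 → SKU = S62, S62 ✓
(Category=U44, Store=35): rows 3, 9 → SKU = S46, S46 ✓
(Category=U65, Store=32): rows 4, 8 → SKU = S45, S45 ✓
(Category=U16, Store=29): row 5 → SKU = S86 ✓
(Category=U16, Store=35): rows 6, 7 → SKU = S16, S16 ✓
Every {Category, Store} value is associated with a single SKU value, so {Category, Store} -> SKU holds.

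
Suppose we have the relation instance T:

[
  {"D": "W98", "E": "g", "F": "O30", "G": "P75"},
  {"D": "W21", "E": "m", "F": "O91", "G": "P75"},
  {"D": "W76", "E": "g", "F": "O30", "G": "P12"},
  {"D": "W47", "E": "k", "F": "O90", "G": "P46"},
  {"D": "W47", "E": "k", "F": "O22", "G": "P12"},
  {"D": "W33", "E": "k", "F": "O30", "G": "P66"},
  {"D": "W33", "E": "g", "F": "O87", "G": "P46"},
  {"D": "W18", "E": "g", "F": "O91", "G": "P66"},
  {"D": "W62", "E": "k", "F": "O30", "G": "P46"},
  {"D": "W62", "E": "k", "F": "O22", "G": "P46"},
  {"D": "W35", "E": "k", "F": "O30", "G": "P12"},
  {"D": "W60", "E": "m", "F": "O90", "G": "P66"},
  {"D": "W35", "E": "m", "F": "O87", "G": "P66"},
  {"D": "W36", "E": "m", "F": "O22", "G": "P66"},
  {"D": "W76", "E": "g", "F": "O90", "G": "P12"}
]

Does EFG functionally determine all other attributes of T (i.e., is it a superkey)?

Yes

All 15 rows have distinct EFG values, so EFG → (all attributes) holds and EFG is a superkey.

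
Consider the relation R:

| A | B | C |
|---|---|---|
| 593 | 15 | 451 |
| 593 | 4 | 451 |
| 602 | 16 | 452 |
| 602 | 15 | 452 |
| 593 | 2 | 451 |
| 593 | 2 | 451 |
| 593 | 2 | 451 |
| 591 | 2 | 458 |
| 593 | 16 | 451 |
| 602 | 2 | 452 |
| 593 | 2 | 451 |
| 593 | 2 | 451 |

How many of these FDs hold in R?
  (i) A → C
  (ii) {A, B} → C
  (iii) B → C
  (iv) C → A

3

(i) A → C: every LHS value maps to a single RHS value — holds.
(ii) {A, B} → C: every LHS value maps to a single RHS value — holds.
(iii) B → C: B=15: 2 rows → C takes values {451, 452} — violation; B=16: 2 rows → C takes values {452, 451} — violation; B=2: 7 rows → C takes values {451, 458, 452} — violation — fails.
(iv) C → A: every LHS value maps to a single RHS value — holds.
3 of the 4 dependencies hold.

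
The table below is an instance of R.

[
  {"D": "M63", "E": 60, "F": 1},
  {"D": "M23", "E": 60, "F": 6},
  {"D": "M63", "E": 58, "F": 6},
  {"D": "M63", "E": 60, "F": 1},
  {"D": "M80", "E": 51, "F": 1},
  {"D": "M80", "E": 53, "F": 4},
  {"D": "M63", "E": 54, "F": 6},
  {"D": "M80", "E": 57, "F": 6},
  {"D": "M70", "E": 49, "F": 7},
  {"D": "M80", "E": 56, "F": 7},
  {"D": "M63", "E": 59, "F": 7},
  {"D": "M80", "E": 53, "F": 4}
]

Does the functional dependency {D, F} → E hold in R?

No

(D=M63, F=1): 2 rows → E = 60, 60 ✓
(D=M23, F=6): 1 row → E = 60 ✓
(D=M63, F=6): 2 rows → E takes values {58, 54} — violation
(D=M80, F=1): 1 row → E = 51 ✓
(D=M80, F=4): 2 rows → E = 53, 53 ✓
(D=M80, F=6): 1 row → E = 57 ✓
(D=M70, F=7): 1 row → E = 49 ✓
(D=M80, F=7): 1 row → E = 56 ✓
(D=M63, F=7): 1 row → E = 59 ✓
Two rows agree on {D, F} but differ on E, so {D, F} → E does not hold.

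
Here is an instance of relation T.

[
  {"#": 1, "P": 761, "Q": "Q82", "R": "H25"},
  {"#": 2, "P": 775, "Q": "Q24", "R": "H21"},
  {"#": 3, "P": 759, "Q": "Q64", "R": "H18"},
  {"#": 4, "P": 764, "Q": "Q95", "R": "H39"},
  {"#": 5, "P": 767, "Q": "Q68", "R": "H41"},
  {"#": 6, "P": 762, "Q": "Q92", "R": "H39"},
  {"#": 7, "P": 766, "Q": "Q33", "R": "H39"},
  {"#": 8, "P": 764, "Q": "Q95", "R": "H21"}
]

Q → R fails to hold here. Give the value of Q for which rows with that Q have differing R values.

Q95

Q=Q82: row 1 → R = H25 ✓
Q=Q24: row 2 → R = H21 ✓
Q=Q64: row 3 → R = H18 ✓
Q=Q95: rows 4, 8 → R takes values {H39, H21} — violation
Q=Q68: row 5 → R = H41 ✓
Q=Q92: row 6 → R = H39 ✓
Q=Q33: row 7 → R = H39 ✓
The only Q value with inconsistent R is Q=Q95.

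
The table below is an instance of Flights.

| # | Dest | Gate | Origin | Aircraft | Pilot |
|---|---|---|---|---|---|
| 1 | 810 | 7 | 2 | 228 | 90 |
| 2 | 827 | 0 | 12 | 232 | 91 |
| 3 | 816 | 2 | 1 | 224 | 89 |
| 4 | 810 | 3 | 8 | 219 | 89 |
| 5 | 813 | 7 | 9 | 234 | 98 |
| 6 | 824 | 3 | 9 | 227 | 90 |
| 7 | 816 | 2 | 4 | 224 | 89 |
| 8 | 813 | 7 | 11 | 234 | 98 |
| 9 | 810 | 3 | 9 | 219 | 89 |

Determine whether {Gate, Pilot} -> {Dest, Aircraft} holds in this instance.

Yes

(Gate=7, Pilot=90): row 1 → {Dest,Aircraft} = (810, 228) ✓
(Gate=0, Pilot=91): row 2 → {Dest,Aircraft} = (827, 232) ✓
(Gate=2, Pilot=89): rows 3, 7 → {Dest,Aircraft} = (816, 224), (816, 224) ✓
(Gate=3, Pilot=89): rows 4, 9 → {Dest,Aircraft} = (810, 219), (810, 219) ✓
(Gate=7, Pilot=98): rows 5, 8 → {Dest,Aircraft} = (813, 234), (813, 234) ✓
(Gate=3, Pilot=90): row 6 → {Dest,Aircraft} = (824, 227) ✓
Every {Gate, Pilot} value is associated with a single {Dest, Aircraft} value, so {Gate, Pilot} -> {Dest, Aircraft} holds.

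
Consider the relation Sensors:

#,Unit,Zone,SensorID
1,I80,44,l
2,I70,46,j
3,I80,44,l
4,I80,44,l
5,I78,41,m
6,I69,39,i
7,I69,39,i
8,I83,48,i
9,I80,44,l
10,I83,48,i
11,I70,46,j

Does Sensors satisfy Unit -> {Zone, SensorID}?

Unit=I80: rows 1, 3, 4, 9 → {Zone,SensorID} = (44, l), (44, l), (44, l), (44, l) ✓
Unit=I70: rows 2, 11 → {Zone,SensorID} = (46, j), (46, j) ✓
Unit=I78: row 5 → {Zone,SensorID} = (41, m) ✓
Unit=I69: rows 6, 7 → {Zone,SensorID} = (39, i), (39, i) ✓
Unit=I83: rows 8, 10 → {Zone,SensorID} = (48, i), (48, i) ✓
Every Unit value is associated with a single {Zone, SensorID} value, so Unit -> {Zone, SensorID} holds.

Yes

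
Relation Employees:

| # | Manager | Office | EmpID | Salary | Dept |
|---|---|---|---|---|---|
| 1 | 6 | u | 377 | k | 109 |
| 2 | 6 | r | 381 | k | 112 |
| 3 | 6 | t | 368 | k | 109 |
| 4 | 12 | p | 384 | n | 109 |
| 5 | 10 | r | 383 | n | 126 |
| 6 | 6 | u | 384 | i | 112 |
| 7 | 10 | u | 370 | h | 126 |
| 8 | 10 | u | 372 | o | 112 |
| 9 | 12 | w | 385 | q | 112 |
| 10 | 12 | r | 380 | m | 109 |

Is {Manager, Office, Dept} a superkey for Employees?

Yes

All 10 rows have distinct {Manager, Office, Dept} values, so {Manager, Office, Dept} → (all attributes) holds and {Manager, Office, Dept} is a superkey.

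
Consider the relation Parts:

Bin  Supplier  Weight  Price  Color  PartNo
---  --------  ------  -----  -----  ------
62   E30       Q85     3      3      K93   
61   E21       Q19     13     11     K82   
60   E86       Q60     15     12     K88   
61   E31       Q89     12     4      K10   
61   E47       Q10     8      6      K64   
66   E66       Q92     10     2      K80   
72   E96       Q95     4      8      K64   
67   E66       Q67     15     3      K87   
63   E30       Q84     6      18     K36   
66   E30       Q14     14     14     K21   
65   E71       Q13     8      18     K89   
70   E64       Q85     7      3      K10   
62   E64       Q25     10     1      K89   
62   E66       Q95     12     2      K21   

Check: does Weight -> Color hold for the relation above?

Weight=Q85: 2 rows → Color = 3, 3 ✓
Weight=Q19: 1 row → Color = 11 ✓
Weight=Q60: 1 row → Color = 12 ✓
Weight=Q89: 1 row → Color = 4 ✓
Weight=Q10: 1 row → Color = 6 ✓
Weight=Q92: 1 row → Color = 2 ✓
Weight=Q95: 2 rows → Color takes values {8, 2} — violation
Weight=Q67: 1 row → Color = 3 ✓
Weight=Q84: 1 row → Color = 18 ✓
Weight=Q14: 1 row → Color = 14 ✓
Weight=Q13: 1 row → Color = 18 ✓
Weight=Q25: 1 row → Color = 1 ✓
Two rows agree on Weight but differ on Color, so Weight -> Color does not hold.

No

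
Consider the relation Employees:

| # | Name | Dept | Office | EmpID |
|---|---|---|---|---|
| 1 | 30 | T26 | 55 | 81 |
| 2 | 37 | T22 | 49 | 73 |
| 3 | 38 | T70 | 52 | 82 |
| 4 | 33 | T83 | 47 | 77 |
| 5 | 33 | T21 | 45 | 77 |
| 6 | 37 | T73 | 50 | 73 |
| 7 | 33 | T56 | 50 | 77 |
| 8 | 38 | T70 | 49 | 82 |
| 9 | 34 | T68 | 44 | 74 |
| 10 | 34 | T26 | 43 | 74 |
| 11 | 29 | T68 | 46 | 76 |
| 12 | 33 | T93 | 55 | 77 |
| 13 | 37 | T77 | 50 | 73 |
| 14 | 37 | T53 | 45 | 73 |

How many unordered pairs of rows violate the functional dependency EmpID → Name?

0

EmpID=73: all 4 rows agree on Name — 0 pairs.
EmpID=82: all 2 rows agree on Name — 0 pairs.
EmpID=77: all 4 rows agree on Name — 0 pairs.
EmpID=74: all 2 rows agree on Name — 0 pairs.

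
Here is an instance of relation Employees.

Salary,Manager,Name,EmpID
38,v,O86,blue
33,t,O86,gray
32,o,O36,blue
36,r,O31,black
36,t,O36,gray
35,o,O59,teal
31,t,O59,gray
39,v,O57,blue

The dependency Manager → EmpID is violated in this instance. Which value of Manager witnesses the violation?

Manager=v: 2 rows → EmpID = blue, blue ✓
Manager=t: 3 rows → EmpID = gray, gray, gray ✓
Manager=o: 2 rows → EmpID takes values {blue, teal} — violation
Manager=r: 1 row → EmpID = black ✓
The only Manager value with inconsistent EmpID is Manager=o.

o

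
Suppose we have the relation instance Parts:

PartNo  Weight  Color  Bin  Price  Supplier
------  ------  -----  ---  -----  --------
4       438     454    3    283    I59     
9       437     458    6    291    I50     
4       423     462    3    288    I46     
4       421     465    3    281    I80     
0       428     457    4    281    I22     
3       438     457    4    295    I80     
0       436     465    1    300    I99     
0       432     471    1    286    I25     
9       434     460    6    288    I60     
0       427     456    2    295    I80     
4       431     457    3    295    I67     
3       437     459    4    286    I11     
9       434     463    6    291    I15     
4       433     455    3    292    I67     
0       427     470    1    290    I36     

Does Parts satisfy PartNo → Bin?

PartNo=4: 5 rows → Bin = 3, 3, 3, 3, 3 ✓
PartNo=9: 3 rows → Bin = 6, 6, 6 ✓
PartNo=0: 5 rows → Bin takes values {4, 1, 2} — violation
PartNo=3: 2 rows → Bin = 4, 4 ✓
Two rows agree on PartNo but differ on Bin, so PartNo → Bin does not hold.

No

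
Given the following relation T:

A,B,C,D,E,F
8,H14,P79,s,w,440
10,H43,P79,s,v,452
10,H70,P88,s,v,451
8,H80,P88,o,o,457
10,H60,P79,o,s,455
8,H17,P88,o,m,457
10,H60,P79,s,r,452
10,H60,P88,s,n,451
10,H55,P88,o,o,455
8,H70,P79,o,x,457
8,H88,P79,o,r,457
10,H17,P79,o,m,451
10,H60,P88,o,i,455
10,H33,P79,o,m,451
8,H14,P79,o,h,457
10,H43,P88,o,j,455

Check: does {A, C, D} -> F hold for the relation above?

(A=8, C=P79, D=s): 1 row → F = 440 ✓
(A=10, C=P79, D=s): 2 rows → F = 452, 452 ✓
(A=10, C=P88, D=s): 2 rows → F = 451, 451 ✓
(A=8, C=P88, D=o): 2 rows → F = 457, 457 ✓
(A=10, C=P79, D=o): 3 rows → F takes values {455, 451} — violation
(A=10, C=P88, D=o): 3 rows → F = 455, 455, 455 ✓
(A=8, C=P79, D=o): 3 rows → F = 457, 457, 457 ✓
Two rows agree on {A, C, D} but differ on F, so {A, C, D} -> F does not hold.

No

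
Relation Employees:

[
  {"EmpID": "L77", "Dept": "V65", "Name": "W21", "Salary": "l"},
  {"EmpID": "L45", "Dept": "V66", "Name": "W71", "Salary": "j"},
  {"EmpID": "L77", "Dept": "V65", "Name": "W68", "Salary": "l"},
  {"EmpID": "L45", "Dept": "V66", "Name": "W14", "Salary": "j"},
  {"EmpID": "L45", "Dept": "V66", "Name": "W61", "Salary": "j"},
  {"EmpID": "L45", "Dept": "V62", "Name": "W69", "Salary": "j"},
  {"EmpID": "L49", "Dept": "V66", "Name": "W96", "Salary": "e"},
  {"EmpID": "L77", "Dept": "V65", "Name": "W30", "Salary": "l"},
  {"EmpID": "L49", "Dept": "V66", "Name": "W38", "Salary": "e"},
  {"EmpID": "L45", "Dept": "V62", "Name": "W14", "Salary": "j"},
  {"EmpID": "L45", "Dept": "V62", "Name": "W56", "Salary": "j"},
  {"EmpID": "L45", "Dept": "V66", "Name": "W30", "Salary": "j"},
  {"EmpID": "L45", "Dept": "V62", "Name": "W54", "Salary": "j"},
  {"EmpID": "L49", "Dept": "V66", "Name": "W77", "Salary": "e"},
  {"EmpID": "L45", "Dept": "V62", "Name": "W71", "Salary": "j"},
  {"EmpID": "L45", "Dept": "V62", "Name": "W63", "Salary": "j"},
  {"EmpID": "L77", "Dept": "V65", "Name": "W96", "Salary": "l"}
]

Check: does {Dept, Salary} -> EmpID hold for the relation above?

(Dept=V65, Salary=l): 4 rows → EmpID = L77, L77, L77, L77 ✓
(Dept=V66, Salary=j): 4 rows → EmpID = L45, L45, L45, L45 ✓
(Dept=V62, Salary=j): 6 rows → EmpID = L45, L45, L45, L45, L45, L45 ✓
(Dept=V66, Salary=e): 3 rows → EmpID = L49, L49, L49 ✓
Every {Dept, Salary} value is associated with a single EmpID value, so {Dept, Salary} -> EmpID holds.

Yes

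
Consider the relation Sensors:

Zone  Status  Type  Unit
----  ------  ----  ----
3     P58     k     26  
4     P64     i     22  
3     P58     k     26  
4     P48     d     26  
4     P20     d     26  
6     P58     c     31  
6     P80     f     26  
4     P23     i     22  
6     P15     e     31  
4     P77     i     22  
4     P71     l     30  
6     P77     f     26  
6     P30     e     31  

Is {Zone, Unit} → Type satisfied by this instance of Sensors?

(Zone=3, Unit=26): 2 rows → Type = k, k ✓
(Zone=4, Unit=22): 3 rows → Type = i, i, i ✓
(Zone=4, Unit=26): 2 rows → Type = d, d ✓
(Zone=6, Unit=31): 3 rows → Type takes values {c, e} — violation
(Zone=6, Unit=26): 2 rows → Type = f, f ✓
(Zone=4, Unit=30): 1 row → Type = l ✓
Two rows agree on {Zone, Unit} but differ on Type, so {Zone, Unit} → Type does not hold.

No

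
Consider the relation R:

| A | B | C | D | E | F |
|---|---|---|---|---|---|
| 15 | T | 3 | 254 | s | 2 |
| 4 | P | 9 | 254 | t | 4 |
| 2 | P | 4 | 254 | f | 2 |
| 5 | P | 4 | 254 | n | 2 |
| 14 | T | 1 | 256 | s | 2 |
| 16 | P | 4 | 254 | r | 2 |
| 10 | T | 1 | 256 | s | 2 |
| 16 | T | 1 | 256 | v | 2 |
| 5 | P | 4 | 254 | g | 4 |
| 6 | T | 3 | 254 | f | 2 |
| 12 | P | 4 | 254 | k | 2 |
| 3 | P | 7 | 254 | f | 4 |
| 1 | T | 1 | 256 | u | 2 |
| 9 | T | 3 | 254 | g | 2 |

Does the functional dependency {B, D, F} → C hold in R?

(B=T, D=254, F=2): 3 rows → C = 3, 3, 3 ✓
(B=P, D=254, F=4): 3 rows → C takes values {9, 4, 7} — violation
(B=P, D=254, F=2): 4 rows → C = 4, 4, 4, 4 ✓
(B=T, D=256, F=2): 4 rows → C = 1, 1, 1, 1 ✓
Two rows agree on {B, D, F} but differ on C, so {B, D, F} → C does not hold.

No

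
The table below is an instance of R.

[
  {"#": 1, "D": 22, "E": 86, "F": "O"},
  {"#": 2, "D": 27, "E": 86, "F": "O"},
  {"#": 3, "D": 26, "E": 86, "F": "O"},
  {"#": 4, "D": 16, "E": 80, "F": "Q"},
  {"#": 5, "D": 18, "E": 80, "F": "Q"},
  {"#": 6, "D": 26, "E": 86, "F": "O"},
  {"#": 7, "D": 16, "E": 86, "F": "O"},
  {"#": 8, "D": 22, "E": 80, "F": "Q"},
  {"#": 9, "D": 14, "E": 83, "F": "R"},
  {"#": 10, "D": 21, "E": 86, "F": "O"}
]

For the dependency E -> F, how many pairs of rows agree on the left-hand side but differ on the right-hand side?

E=86: all 6 rows agree on F — 0 pairs.
E=80: all 3 rows agree on F — 0 pairs.

0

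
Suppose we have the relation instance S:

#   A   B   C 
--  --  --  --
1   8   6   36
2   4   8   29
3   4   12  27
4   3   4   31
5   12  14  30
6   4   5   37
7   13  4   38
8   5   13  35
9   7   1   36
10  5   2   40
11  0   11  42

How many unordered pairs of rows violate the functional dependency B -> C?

1

B=4: violating pairs (4,7) — 1 pair.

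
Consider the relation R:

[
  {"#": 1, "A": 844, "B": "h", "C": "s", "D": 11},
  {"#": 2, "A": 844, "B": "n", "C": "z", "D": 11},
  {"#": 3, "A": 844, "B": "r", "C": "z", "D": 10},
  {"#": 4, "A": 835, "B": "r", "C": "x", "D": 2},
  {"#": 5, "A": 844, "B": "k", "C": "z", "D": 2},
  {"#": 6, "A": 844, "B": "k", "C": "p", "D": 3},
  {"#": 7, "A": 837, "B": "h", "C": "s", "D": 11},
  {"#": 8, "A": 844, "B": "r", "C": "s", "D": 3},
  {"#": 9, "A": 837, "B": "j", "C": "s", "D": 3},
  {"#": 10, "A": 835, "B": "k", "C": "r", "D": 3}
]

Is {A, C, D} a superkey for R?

All 10 rows have distinct {A, C, D} values, so {A, C, D} → (all attributes) holds and {A, C, D} is a superkey.

Yes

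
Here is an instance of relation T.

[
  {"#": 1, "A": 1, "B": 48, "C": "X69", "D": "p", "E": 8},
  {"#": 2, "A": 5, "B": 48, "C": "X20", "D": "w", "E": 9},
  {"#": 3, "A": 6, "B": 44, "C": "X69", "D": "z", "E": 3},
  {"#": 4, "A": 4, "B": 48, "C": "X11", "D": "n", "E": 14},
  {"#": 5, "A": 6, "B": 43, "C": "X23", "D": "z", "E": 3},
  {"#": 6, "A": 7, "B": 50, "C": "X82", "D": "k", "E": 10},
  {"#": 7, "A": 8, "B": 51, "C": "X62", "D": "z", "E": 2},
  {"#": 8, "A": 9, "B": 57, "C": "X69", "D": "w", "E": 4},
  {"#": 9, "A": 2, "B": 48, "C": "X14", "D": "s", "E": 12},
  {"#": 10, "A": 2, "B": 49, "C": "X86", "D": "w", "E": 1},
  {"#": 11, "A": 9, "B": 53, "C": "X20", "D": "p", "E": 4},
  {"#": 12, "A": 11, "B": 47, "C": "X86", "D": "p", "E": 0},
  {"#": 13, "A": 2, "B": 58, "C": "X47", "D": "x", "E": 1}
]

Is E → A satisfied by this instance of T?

E=8: row 1 → A = 1 ✓
E=9: row 2 → A = 5 ✓
E=3: rows 3, 5 → A = 6, 6 ✓
E=14: row 4 → A = 4 ✓
E=10: row 6 → A = 7 ✓
E=2: row 7 → A = 8 ✓
E=4: rows 8, 11 → A = 9, 9 ✓
E=12: row 9 → A = 2 ✓
E=1: rows 10, 13 → A = 2, 2 ✓
E=0: row 12 → A = 11 ✓
Every E value is associated with a single A value, so E → A holds.

Yes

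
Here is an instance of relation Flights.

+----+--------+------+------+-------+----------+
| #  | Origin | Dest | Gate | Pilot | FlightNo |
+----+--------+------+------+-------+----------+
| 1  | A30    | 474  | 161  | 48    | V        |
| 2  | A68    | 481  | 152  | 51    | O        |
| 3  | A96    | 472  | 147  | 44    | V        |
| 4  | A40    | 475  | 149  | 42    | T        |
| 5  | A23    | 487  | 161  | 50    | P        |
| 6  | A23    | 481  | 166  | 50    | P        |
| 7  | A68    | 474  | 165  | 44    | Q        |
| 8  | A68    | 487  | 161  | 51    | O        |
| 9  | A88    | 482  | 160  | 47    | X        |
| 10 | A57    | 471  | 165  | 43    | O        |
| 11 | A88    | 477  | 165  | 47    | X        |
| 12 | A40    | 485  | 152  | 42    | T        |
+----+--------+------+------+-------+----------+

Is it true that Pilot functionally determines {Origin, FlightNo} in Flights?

No

Pilot=48: row 1 → {Origin,FlightNo} = (A30, V) ✓
Pilot=51: rows 2, 8 → {Origin,FlightNo} = (A68, O), (A68, O) ✓
Pilot=44: rows 3, 7 → {Origin,FlightNo} takes values {(A96, V), (A68, Q)} — violation
Pilot=42: rows 4, 12 → {Origin,FlightNo} = (A40, T), (A40, T) ✓
Pilot=50: rows 5, 6 → {Origin,FlightNo} = (A23, P), (A23, P) ✓
Pilot=47: rows 9, 11 → {Origin,FlightNo} = (A88, X), (A88, X) ✓
Pilot=43: row 10 → {Origin,FlightNo} = (A57, O) ✓
Two rows agree on Pilot but differ on {Origin, FlightNo}, so Pilot → {Origin, FlightNo} does not hold.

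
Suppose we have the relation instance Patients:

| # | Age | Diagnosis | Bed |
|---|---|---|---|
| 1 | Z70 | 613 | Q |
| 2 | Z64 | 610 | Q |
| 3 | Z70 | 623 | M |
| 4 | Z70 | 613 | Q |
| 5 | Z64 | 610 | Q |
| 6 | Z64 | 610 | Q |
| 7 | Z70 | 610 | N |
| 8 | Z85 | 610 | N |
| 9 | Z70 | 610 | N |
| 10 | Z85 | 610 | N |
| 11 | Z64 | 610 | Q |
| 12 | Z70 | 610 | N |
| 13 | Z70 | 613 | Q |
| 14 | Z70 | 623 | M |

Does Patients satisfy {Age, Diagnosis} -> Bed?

(Age=Z70, Diagnosis=613): rows 1, 4, 13 → Bed = Q, Q, Q ✓
(Age=Z64, Diagnosis=610): rows 2, 5, 6, 11 → Bed = Q, Q, Q, Q ✓
(Age=Z70, Diagnosis=623): rows 3, 14 → Bed = M, M ✓
(Age=Z70, Diagnosis=610): rows 7, 9, 12 → Bed = N, N, N ✓
(Age=Z85, Diagnosis=610): rows 8, 10 → Bed = N, N ✓
Every {Age, Diagnosis} value is associated with a single Bed value, so {Age, Diagnosis} -> Bed holds.

Yes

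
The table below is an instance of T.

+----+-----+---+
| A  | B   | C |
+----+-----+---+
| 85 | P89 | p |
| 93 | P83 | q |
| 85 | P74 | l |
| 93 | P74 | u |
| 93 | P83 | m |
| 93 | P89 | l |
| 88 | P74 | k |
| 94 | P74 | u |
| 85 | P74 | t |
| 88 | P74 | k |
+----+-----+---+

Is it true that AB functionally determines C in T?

No

(A=85, B=P89): 1 row → C = p ✓
(A=93, B=P83): 2 rows → C takes values {q, m} — violation
(A=85, B=P74): 2 rows → C takes values {l, t} — violation
(A=93, B=P74): 1 row → C = u ✓
(A=93, B=P89): 1 row → C = l ✓
(A=88, B=P74): 2 rows → C = k, k ✓
(A=94, B=P74): 1 row → C = u ✓
Two rows agree on AB but differ on C, so AB → C does not hold.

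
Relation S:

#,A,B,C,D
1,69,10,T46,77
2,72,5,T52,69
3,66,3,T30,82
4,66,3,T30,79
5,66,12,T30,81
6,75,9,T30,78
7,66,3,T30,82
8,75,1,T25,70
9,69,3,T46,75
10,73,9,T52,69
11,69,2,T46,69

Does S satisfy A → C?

A=69: rows 1, 9, 11 → C = T46, T46, T46 ✓
A=72: row 2 → C = T52 ✓
A=66: rows 3, 4, 5, 7 → C = T30, T30, T30, T30 ✓
A=75: rows 6, 8 → C takes values {T30, T25} — violation
A=73: row 10 → C = T52 ✓
Two rows agree on A but differ on C, so A → C does not hold.

No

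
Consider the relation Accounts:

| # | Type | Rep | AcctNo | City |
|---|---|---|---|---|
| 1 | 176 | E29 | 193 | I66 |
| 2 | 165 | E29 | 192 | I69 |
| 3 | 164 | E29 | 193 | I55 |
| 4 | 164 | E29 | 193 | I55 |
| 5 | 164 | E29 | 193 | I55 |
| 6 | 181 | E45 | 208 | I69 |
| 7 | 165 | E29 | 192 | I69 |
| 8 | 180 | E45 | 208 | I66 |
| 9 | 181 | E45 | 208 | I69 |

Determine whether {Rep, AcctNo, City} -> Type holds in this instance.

Yes

(Rep=E29, AcctNo=193, City=I66): row 1 → Type = 176 ✓
(Rep=E29, AcctNo=192, City=I69): rows 2, 7 → Type = 165, 165 ✓
(Rep=E29, AcctNo=193, City=I55): rows 3, 4, 5 → Type = 164, 164, 164 ✓
(Rep=E45, AcctNo=208, City=I69): rows 6, 9 → Type = 181, 181 ✓
(Rep=E45, AcctNo=208, City=I66): row 8 → Type = 180 ✓
Every {Rep, AcctNo, City} value is associated with a single Type value, so {Rep, AcctNo, City} -> Type holds.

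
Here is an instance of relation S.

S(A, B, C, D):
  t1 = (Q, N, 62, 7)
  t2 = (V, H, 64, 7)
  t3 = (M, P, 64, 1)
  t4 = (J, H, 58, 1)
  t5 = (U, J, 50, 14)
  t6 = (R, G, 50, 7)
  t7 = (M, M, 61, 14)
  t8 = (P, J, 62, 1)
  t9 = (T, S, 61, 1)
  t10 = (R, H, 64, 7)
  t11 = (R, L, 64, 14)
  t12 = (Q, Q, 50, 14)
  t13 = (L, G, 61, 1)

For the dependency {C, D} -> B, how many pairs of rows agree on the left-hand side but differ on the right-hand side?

(C=64, D=7): all 2 rows agree on B — 0 pairs.
(C=50, D=14): violating pairs (5,12) — 1 pair.
(C=61, D=1): violating pairs (9,13) — 1 pair.

2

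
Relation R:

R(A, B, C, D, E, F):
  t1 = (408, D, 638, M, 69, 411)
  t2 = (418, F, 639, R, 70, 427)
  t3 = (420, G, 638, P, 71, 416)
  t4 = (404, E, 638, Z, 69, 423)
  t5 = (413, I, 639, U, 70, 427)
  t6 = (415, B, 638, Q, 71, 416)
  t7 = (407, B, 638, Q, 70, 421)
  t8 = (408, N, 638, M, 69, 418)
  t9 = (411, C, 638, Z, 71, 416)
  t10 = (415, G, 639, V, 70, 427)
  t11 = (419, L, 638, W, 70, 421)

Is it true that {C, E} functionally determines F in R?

No

(C=638, E=69): rows 1, 4, 8 → F takes values {411, 423, 418} — violation
(C=639, E=70): rows 2, 5, 10 → F = 427, 427, 427 ✓
(C=638, E=71): rows 3, 6, 9 → F = 416, 416, 416 ✓
(C=638, E=70): rows 7, 11 → F = 421, 421 ✓
Two rows agree on {C, E} but differ on F, so {C, E} -> F does not hold.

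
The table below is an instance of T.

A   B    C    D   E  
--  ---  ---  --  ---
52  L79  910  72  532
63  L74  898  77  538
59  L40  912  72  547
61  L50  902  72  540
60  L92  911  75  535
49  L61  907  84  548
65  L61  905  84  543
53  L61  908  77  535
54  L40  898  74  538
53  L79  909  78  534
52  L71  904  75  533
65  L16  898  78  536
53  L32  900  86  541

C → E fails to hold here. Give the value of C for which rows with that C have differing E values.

898

C=910: 1 row → E = 532 ✓
C=898: 3 rows → E takes values {538, 536} — violation
C=912: 1 row → E = 547 ✓
C=902: 1 row → E = 540 ✓
C=911: 1 row → E = 535 ✓
C=907: 1 row → E = 548 ✓
C=905: 1 row → E = 543 ✓
C=908: 1 row → E = 535 ✓
C=909: 1 row → E = 534 ✓
C=904: 1 row → E = 533 ✓
C=900: 1 row → E = 541 ✓
The only C value with inconsistent E is C=898.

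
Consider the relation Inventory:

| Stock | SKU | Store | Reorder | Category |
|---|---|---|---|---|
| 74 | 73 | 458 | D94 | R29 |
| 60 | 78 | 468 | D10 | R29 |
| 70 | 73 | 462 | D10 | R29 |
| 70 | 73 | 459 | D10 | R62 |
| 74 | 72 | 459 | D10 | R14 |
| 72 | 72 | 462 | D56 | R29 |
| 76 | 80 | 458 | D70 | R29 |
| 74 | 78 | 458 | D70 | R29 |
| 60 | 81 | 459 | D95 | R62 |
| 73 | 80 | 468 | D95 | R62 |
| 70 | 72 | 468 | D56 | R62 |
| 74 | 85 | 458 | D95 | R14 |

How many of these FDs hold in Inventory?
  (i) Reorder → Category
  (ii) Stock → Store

0

(i) Reorder → Category: Reorder=D10: 4 rows → Category takes values {R29, R62, R14} — violation; Reorder=D56: 2 rows → Category takes values {R29, R62} — violation; Reorder=D95: 3 rows → Category takes values {R62, R14} — violation — fails.
(ii) Stock → Store: Stock=74: 4 rows → Store takes values {458, 459} — violation; Stock=60: 2 rows → Store takes values {468, 459} — violation; Stock=70: 3 rows → Store takes values {462, 459, 468} — violation — fails.
None of the 2 dependencies hold.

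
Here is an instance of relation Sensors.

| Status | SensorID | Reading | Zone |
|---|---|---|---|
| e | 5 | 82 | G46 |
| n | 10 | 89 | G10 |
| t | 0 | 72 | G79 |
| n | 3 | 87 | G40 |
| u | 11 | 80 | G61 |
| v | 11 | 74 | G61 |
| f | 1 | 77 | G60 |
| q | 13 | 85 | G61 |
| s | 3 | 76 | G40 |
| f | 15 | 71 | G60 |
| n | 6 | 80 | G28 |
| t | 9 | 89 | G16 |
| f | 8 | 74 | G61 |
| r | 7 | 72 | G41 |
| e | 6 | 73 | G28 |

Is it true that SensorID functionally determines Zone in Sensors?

Yes

SensorID=5: 1 row → Zone = G46 ✓
SensorID=10: 1 row → Zone = G10 ✓
SensorID=0: 1 row → Zone = G79 ✓
SensorID=3: 2 rows → Zone = G40, G40 ✓
SensorID=11: 2 rows → Zone = G61, G61 ✓
SensorID=1: 1 row → Zone = G60 ✓
SensorID=13: 1 row → Zone = G61 ✓
SensorID=15: 1 row → Zone = G60 ✓
SensorID=6: 2 rows → Zone = G28, G28 ✓
SensorID=9: 1 row → Zone = G16 ✓
SensorID=8: 1 row → Zone = G61 ✓
SensorID=7: 1 row → Zone = G41 ✓
Every SensorID value is associated with a single Zone value, so SensorID → Zone holds.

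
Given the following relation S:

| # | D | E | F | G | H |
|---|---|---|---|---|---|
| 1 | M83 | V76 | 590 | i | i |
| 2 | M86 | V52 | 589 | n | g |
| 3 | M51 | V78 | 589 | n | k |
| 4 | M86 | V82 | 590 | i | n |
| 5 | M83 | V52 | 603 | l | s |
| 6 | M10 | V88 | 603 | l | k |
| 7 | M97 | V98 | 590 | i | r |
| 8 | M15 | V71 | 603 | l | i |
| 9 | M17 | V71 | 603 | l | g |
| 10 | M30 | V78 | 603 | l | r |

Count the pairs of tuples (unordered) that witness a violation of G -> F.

0

G=i: all 3 rows agree on F — 0 pairs.
G=n: all 2 rows agree on F — 0 pairs.
G=l: all 5 rows agree on F — 0 pairs.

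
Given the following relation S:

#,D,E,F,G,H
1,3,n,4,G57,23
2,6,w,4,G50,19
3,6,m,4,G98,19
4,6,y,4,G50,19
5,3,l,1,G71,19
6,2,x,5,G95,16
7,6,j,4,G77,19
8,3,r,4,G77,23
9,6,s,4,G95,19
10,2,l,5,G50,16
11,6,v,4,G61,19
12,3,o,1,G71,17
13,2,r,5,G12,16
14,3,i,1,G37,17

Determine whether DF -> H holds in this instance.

(D=3, F=4): rows 1, 8 → H = 23, 23 ✓
(D=6, F=4): rows 2, 3, 4, 7, 9, 11 → H = 19, 19, 19, 19, 19, 19 ✓
(D=3, F=1): rows 5, 12, 14 → H takes values {19, 17} — violation
(D=2, F=5): rows 6, 10, 13 → H = 16, 16, 16 ✓
Two rows agree on DF but differ on H, so DF -> H does not hold.

No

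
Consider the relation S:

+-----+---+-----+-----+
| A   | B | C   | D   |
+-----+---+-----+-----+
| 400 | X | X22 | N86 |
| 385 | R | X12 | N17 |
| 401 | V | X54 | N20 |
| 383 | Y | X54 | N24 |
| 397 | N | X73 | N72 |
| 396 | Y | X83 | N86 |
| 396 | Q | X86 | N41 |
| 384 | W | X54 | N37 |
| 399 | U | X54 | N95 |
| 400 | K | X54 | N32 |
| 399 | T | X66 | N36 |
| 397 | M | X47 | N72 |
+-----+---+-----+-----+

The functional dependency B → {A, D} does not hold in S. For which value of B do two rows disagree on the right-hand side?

Y

B=X: 1 row → {A,D} = (400, N86) ✓
B=R: 1 row → {A,D} = (385, N17) ✓
B=V: 1 row → {A,D} = (401, N20) ✓
B=Y: 2 rows → {A,D} takes values {(383, N24), (396, N86)} — violation
B=N: 1 row → {A,D} = (397, N72) ✓
B=Q: 1 row → {A,D} = (396, N41) ✓
B=W: 1 row → {A,D} = (384, N37) ✓
B=U: 1 row → {A,D} = (399, N95) ✓
B=K: 1 row → {A,D} = (400, N32) ✓
B=T: 1 row → {A,D} = (399, N36) ✓
B=M: 1 row → {A,D} = (397, N72) ✓
The only B value with inconsistent RHS is B=Y.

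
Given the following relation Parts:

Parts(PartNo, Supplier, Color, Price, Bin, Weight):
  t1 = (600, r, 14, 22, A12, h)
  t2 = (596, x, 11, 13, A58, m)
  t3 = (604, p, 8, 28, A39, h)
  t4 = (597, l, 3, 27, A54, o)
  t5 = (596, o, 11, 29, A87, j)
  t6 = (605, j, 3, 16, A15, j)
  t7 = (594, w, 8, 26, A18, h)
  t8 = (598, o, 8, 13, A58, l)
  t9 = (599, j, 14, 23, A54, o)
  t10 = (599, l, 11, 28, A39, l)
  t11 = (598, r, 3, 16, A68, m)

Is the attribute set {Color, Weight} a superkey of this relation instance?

Rows 3 and 7 have the same {Color, Weight} value (Color=8, Weight=h) but are distinct tuples, so {Color, Weight} does not determine every attribute — not a superkey.

No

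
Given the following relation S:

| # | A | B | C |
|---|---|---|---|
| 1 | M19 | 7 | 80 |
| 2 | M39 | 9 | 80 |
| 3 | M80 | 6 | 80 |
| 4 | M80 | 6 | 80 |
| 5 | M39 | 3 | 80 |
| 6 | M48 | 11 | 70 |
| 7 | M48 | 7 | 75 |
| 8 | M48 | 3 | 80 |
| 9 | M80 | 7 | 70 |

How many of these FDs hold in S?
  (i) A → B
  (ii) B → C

0

(i) A → B: A=M39: rows 2, 5 → B takes values {9, 3} — violation; A=M80: rows 3, 4, 9 → B takes values {6, 7} — violation; A=M48: rows 6, 7, 8 → B takes values {11, 7, 3} — violation — fails.
(ii) B → C: B=7: rows 1, 7, 9 → C takes values {80, 75, 70} — violation — fails.
None of the 2 dependencies hold.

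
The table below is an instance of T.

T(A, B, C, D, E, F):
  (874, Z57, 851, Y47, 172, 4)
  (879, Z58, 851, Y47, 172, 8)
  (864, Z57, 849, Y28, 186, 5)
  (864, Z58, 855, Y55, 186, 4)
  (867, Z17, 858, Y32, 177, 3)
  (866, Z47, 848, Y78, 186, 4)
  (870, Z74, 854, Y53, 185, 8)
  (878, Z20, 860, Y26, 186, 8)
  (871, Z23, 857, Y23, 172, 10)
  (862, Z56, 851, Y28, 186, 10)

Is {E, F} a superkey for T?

No

Two distinct rows share (E=186, F=4), so {E, F} does not determine every attribute — not a superkey.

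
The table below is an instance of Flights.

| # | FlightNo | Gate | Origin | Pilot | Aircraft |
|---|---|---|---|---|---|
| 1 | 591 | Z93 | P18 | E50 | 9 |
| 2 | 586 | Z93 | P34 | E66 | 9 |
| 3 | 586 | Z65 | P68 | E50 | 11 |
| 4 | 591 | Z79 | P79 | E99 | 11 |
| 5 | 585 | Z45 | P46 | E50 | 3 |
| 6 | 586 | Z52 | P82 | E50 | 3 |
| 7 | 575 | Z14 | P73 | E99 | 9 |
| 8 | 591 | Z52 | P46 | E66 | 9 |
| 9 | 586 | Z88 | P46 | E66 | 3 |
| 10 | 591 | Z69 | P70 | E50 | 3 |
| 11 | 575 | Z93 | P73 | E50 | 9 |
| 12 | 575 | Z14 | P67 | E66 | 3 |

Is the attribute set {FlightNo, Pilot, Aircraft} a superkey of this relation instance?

Yes

All 12 rows have distinct {FlightNo, Pilot, Aircraft} values, so {FlightNo, Pilot, Aircraft} → (all attributes) holds and {FlightNo, Pilot, Aircraft} is a superkey.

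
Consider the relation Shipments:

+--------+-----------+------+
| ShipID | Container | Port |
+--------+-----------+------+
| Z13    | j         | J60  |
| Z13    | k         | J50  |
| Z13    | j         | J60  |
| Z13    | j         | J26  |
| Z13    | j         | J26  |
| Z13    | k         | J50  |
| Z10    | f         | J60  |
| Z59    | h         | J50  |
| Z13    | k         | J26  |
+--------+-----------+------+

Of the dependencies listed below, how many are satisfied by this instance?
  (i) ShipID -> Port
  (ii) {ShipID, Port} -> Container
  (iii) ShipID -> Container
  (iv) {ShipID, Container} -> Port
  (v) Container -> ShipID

(i) ShipID -> Port: ShipID=Z13: 7 rows → Port takes values {J60, J50, J26} — violation — fails.
(ii) {ShipID, Port} -> Container: (ShipID=Z13, Port=J26): 3 rows → Container takes values {j, k} — violation — fails.
(iii) ShipID -> Container: ShipID=Z13: 7 rows → Container takes values {j, k} — violation — fails.
(iv) {ShipID, Container} -> Port: (ShipID=Z13, Container=j): 4 rows → Port takes values {J60, J26} — violation; (ShipID=Z13, Container=k): 3 rows → Port takes values {J50, J26} — violation — fails.
(v) Container -> ShipID: every LHS value maps to a single RHS value — holds.
1 of the 5 dependencies holds.

1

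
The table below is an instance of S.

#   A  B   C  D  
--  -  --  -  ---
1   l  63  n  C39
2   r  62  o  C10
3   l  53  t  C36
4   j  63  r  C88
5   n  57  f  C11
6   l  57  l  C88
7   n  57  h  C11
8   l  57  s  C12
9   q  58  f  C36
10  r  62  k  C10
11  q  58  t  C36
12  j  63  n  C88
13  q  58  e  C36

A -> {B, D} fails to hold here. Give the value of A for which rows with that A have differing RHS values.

l

A=l: rows 1, 3, 6, 8 → {B,D} takes values {(63, C39), (53, C36), (57, C88), (57, C12)} — violation
A=r: rows 2, 10 → {B,D} = (62, C10), (62, C10) ✓
A=j: rows 4, 12 → {B,D} = (63, C88), (63, C88) ✓
A=n: rows 5, 7 → {B,D} = (57, C11), (57, C11) ✓
A=q: rows 9, 11, 13 → {B,D} = (58, C36), (58, C36), (58, C36) ✓
The only A value with inconsistent RHS is A=l.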